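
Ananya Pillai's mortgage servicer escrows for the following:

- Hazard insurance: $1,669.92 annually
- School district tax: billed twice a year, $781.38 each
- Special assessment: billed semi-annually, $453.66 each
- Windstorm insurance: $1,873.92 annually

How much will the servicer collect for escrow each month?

Hazard insurance — $1,669.92 annually
School district tax — $781.38 × 2 = $1,562.76 annually
Special assessment — $453.66 × 2 = $907.32 annually
Windstorm insurance — $1,873.92 annually
Combined annual = $1,669.92 + $1,562.76 + $907.32 + $1,873.92 = $6,013.92
Monthly = $6,013.92 ÷ 12 = $501.16

$501.16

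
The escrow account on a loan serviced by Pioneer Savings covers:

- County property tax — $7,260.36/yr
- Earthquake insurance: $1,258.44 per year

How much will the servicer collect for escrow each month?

$709.90

County property tax = $7,260.36 per year
Earthquake insurance = $1,258.44 per year
Total per year = $7,260.36 + $1,258.44 = $8,518.80
Monthly = $8,518.80 ÷ 12 = $709.90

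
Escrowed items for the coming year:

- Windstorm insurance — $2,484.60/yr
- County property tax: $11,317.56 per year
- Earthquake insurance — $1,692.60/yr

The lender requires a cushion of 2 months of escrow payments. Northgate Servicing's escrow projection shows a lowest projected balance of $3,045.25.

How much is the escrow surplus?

Windstorm insurance — $2,484.60 annually
County property tax — $11,317.56 annually
Earthquake insurance — $1,692.60 annually
Annual escrow total = $2,484.60 + $11,317.56 + $1,692.60 = $15,494.76
Base monthly escrow = $15,494.76 / 12 = $1,291.23
Required cushion = 2 × $1,291.23 = $2,582.46
Excess over cushion: $3,045.25 − $2,582.46 = $462.79

$462.79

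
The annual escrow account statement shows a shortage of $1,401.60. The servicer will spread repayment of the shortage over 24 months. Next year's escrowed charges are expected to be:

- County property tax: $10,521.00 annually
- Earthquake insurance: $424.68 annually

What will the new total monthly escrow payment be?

$970.54

County property tax = $10,521.00
Earthquake insurance = $424.68
Total per year = $10,945.68
Per month = $10,945.68 / 12 = $912.14
Shortage spread = $1,401.60 ÷ 24 = $58.40/mo
Adjusted monthly = $912.14 + $58.40 = $970.54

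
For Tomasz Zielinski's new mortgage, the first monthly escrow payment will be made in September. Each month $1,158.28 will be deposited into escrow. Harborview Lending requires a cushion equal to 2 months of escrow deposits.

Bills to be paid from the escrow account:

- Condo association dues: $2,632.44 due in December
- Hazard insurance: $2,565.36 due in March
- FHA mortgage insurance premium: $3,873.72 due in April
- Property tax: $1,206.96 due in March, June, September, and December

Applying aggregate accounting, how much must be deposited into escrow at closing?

Cushion = 2 × $1,158.28 = $2,316.56
Trial balance (start $0, +$1,158.28 each month, − disbursements):
  Sep: +$1,158.28 − $1,206.96 → -$48.68
  Oct: +$1,158.28 → $1,109.60
  Nov: +$1,158.28 → $2,267.88
  Dec: +$1,158.28 − $3,839.40 → -$413.24
  Jan: +$1,158.28 → $745.04
  Feb: +$1,158.28 → $1,903.32
  Mar: +$1,158.28 − $3,772.32 → -$710.72
  Apr: +$1,158.28 − $3,873.72 → -$3,426.16
  May: +$1,158.28 → -$2,267.88
  Jun: +$1,158.28 − $1,206.96 → -$2,316.56
  Jul: +$1,158.28 → -$1,158.28
  Aug: +$1,158.28 → $0.00
Lowest trial balance = -$3,426.16 (Apr)
Initial deposit = cushion − low point = $2,316.56 − (-$3,426.16) = $5,742.72

$5,742.72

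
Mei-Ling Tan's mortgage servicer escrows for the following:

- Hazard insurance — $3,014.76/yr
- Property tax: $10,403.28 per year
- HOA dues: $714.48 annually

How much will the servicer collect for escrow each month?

Hazard insurance — $3,014.76
Property tax — $10,403.28
HOA dues — $714.48
Yearly total = $14,132.52
Monthly = $14,132.52 ÷ 12 = $1,177.71

$1,177.71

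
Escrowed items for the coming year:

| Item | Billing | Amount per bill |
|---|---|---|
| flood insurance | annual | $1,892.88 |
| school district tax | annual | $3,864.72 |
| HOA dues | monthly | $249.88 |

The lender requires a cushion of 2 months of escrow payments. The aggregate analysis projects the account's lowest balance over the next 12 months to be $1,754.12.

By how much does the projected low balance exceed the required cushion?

Flood insurance: $1,892.88 annually
School district tax: $3,864.72 annually
HOA dues: $249.88 × 12 = $2,998.56 annually
Annual escrow total = $1,892.88 + $3,864.72 + $2,998.56 = $8,756.16
Base monthly escrow = $8,756.16 / 12 = $729.68
Required reserve = 2 × $729.68 = $1,459.36
Excess over cushion: $1,754.12 − $1,459.36 = $294.76

$294.76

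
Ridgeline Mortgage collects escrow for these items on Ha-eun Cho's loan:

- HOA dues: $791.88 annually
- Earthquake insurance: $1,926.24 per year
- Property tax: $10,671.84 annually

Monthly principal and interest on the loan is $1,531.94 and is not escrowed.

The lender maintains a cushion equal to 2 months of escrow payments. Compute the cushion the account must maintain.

$2,231.66

HOA dues — $791.88 per year
Earthquake insurance — $1,926.24 per year
Property tax — $10,671.84 per year
Combined annual = $13,389.96
Monthly = $13,389.96 ÷ 12 = $1,115.83
Cushion = 2 × $1,115.83 = $2,231.66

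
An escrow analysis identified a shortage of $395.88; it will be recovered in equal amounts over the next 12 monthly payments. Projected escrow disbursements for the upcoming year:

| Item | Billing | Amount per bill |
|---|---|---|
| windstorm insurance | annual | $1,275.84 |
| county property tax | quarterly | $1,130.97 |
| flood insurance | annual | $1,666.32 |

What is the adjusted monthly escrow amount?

Windstorm insurance — $1,275.84 per year
County property tax — $1,130.97 × 4 = $4,523.88 per year
Flood insurance — $1,666.32 per year
Yearly total = $7,466.04
Per month = $7,466.04 ÷ 12 = $622.17
Shortage per month = $395.88 ÷ 12 = $32.99
New monthly escrow = $622.17 + $32.99 = $655.16

$655.16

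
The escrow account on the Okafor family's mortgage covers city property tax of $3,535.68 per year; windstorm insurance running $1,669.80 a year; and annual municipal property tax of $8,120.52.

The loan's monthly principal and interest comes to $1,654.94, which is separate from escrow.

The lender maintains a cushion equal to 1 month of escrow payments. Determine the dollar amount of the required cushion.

City property tax — $3,535.68/yr
Windstorm insurance — $1,669.80/yr
Municipal property tax — $8,120.52/yr
Yearly total = $3,535.68 + $1,669.80 + $8,120.52 = $13,326.00
Per month = $13,326.00 / 12 = $1,110.50
Reserve = 1 × $1,110.50 = $1,110.50

$1,110.50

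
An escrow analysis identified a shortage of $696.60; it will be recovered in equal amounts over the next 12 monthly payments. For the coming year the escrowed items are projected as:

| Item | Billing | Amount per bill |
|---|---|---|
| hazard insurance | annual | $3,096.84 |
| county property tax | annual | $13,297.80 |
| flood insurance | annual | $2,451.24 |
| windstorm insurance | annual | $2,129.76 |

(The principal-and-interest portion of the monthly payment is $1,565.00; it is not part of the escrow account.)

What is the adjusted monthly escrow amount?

$1,806.02

Hazard insurance — $3,096.84 per year
County property tax — $13,297.80 per year
Flood insurance — $2,451.24 per year
Windstorm insurance — $2,129.76 per year
Yearly total = $20,975.64
Monthly = $20,975.64 ÷ 12 = $1,747.97
Shortage spread = $696.60 / 12 = $58.05/mo
Adjusted monthly = $1,747.97 + $58.05 = $1,806.02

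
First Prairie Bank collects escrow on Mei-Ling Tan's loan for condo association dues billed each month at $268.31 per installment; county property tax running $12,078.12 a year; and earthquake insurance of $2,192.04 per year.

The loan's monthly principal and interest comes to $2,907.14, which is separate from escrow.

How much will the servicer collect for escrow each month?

$1,457.49

Condo association dues: $268.31 × 12 = $3,219.72 per year
County property tax: $12,078.12 per year
Earthquake insurance: $2,192.04 per year
Total annual escrow = $3,219.72 + $12,078.12 + $2,192.04 = $17,489.88
Base monthly escrow = $17,489.88 / 12 = $1,457.49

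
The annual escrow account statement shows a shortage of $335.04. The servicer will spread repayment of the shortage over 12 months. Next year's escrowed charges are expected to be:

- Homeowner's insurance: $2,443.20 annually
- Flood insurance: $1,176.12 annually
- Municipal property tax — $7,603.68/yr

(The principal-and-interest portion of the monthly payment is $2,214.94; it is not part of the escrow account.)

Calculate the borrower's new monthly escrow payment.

Homeowner's insurance — $2,443.20 per year
Flood insurance — $1,176.12 per year
Municipal property tax — $7,603.68 per year
Yearly total = $2,443.20 + $1,176.12 + $7,603.68 = $11,223.00
Per month = $11,223.00 ÷ 12 = $935.25
Shortage spread = $335.04 / 12 = $27.92/mo
New monthly escrow = $935.25 + $27.92 = $963.17

$963.17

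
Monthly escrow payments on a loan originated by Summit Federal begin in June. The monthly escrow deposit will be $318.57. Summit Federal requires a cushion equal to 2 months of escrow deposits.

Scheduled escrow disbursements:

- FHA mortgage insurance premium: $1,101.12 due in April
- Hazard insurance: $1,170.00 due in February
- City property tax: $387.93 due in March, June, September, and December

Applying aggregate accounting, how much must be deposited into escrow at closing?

$955.71

Cushion = 2 × $318.57 = $637.14
Trial balance (start $0, +$318.57 each month, − disbursements):
  Jun: +$318.57 − $387.93 → -$69.36
  Jul: +$318.57 → $249.21
  Aug: +$318.57 → $567.78
  Sep: +$318.57 − $387.93 → $498.42
  Oct: +$318.57 → $816.99
  Nov: +$318.57 → $1,135.56
  Dec: +$318.57 − $387.93 → $1,066.20
  Jan: +$318.57 → $1,384.77
  Feb: +$318.57 − $1,170.00 → $533.34
  Mar: +$318.57 − $387.93 → $463.98
  Apr: +$318.57 − $1,101.12 → -$318.57
  May: +$318.57 → $0.00
Lowest trial balance = -$318.57 (Apr)
Initial deposit = cushion − low point = $637.14 − (-$318.57) = $955.71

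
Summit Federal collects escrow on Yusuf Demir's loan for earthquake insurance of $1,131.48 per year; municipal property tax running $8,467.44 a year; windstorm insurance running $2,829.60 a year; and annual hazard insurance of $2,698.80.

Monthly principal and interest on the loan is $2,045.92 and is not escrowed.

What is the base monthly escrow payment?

$1,260.61

Earthquake insurance: $1,131.48
Municipal property tax: $8,467.44
Windstorm insurance: $2,829.60
Hazard insurance: $2,698.80
Annual escrow total = $15,127.32
Per month = $15,127.32 / 12 = $1,260.61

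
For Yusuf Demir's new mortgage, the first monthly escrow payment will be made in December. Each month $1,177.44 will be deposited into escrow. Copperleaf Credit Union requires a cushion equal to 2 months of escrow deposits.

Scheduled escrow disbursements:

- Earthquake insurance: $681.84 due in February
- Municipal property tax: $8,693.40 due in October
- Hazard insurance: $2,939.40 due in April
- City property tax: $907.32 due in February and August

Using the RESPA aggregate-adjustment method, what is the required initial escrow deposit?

Cushion = 2 × $1,177.44 = $2,354.88
Trial balance (start $0, +$1,177.44 each month, − disbursements):
  Dec: +$1,177.44 → $1,177.44
  Jan: +$1,177.44 → $2,354.88
  Feb: +$1,177.44 − $1,589.16 → $1,943.16
  Mar: +$1,177.44 → $3,120.60
  Apr: +$1,177.44 − $2,939.40 → $1,358.64
  May: +$1,177.44 → $2,536.08
  Jun: +$1,177.44 → $3,713.52
  Jul: +$1,177.44 → $4,890.96
  Aug: +$1,177.44 − $907.32 → $5,161.08
  Sep: +$1,177.44 → $6,338.52
  Oct: +$1,177.44 − $8,693.40 → -$1,177.44
  Nov: +$1,177.44 → $0.00
Lowest trial balance = -$1,177.44 (Oct)
Initial deposit = cushion − low point = $2,354.88 − (-$1,177.44) = $3,532.32

$3,532.32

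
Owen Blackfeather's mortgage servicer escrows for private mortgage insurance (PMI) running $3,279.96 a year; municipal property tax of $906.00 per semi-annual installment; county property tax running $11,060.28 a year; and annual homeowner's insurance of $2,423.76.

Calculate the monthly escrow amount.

$1,548.00

Private mortgage insurance (PMI) — $3,279.96/yr
Municipal property tax — $906.00 × 2 = $1,812.00/yr
County property tax — $11,060.28/yr
Homeowner's insurance — $2,423.76/yr
Yearly total = $18,576.00
Monthly escrow = $18,576.00 / 12 = $1,548.00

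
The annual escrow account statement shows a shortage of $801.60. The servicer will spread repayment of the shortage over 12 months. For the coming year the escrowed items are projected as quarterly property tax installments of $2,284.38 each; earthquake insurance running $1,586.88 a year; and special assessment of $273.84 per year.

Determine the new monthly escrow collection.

$983.32

Property tax = $2,284.38 × 4 = $9,137.52
Earthquake insurance = $1,586.88
Special assessment = $273.84
Total annual escrow = $9,137.52 + $1,586.88 + $273.84 = $10,998.24
Monthly = $10,998.24 / 12 = $916.52
Monthly shortage recovery: $801.60 / 12 = $66.80
Adjusted monthly = $916.52 + $66.80 = $983.32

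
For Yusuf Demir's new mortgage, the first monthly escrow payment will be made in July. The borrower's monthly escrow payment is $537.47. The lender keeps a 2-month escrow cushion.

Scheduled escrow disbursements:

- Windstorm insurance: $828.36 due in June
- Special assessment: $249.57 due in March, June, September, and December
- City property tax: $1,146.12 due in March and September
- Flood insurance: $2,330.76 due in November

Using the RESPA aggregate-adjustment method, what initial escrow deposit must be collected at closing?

$2,114.04

Cushion = 2 × $537.47 = $1,074.94
Trial balance (start $0, +$537.47 each month, − disbursements):
  Jul: +$537.47 → $537.47
  Aug: +$537.47 → $1,074.94
  Sep: +$537.47 − $1,395.69 → $216.72
  Oct: +$537.47 → $754.19
  Nov: +$537.47 − $2,330.76 → -$1,039.10
  Dec: +$537.47 − $249.57 → -$751.20
  Jan: +$537.47 → -$213.73
  Feb: +$537.47 → $323.74
  Mar: +$537.47 − $1,395.69 → -$534.48
  Apr: +$537.47 → $2.99
  May: +$537.47 → $540.46
  Jun: +$537.47 − $1,077.93 → $0.00
Lowest trial balance = -$1,039.10 (Nov)
Initial deposit = cushion − low point = $1,074.94 − (-$1,039.10) = $2,114.04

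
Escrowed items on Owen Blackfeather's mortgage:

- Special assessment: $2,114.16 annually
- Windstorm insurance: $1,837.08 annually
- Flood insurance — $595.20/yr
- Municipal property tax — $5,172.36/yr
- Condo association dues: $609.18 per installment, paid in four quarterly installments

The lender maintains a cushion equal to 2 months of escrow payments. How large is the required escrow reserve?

Special assessment: $2,114.16 annually
Windstorm insurance: $1,837.08 annually
Flood insurance: $595.20 annually
Municipal property tax: $5,172.36 annually
Condo association dues: $609.18 × 4 = $2,436.72 annually
Total per year = $2,114.16 + $1,837.08 + $595.20 + $5,172.36 + $2,436.72 = $12,155.52
Monthly escrow = $12,155.52 ÷ 12 = $1,012.96
Cushion = 2 × $1,012.96 = $2,025.92

$2,025.92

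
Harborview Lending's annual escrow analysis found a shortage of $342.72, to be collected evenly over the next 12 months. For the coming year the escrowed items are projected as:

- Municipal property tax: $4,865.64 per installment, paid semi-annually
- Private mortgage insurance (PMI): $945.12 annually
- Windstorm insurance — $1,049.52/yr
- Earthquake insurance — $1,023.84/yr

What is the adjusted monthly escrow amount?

Municipal property tax: $4,865.64 × 2 = $9,731.28/yr
Private mortgage insurance (PMI): $945.12/yr
Windstorm insurance: $1,049.52/yr
Earthquake insurance: $1,023.84/yr
Combined annual = $9,731.28 + $945.12 + $1,049.52 + $1,023.84 = $12,749.76
Monthly = $12,749.76 ÷ 12 = $1,062.48
Monthly shortage recovery: $342.72 ÷ 12 = $28.56
New monthly escrow = $1,062.48 + $28.56 = $1,091.04

$1,091.04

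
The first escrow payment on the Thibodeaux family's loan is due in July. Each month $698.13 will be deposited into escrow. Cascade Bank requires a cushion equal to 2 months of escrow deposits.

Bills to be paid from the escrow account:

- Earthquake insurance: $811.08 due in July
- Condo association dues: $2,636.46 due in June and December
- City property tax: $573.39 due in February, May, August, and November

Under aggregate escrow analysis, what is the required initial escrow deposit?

$1,801.80

Cushion = 2 × $698.13 = $1,396.26
Trial balance (start $0, +$698.13 each month, − disbursements):
  Jul: +$698.13 − $811.08 → -$112.95
  Aug: +$698.13 − $573.39 → $11.79
  Sep: +$698.13 → $709.92
  Oct: +$698.13 → $1,408.05
  Nov: +$698.13 − $573.39 → $1,532.79
  Dec: +$698.13 − $2,636.46 → -$405.54
  Jan: +$698.13 → $292.59
  Feb: +$698.13 − $573.39 → $417.33
  Mar: +$698.13 → $1,115.46
  Apr: +$698.13 → $1,813.59
  May: +$698.13 − $573.39 → $1,938.33
  Jun: +$698.13 − $2,636.46 → $0.00
Lowest trial balance = -$405.54 (Dec)
Initial deposit = cushion − low point = $1,396.26 − (-$405.54) = $1,801.80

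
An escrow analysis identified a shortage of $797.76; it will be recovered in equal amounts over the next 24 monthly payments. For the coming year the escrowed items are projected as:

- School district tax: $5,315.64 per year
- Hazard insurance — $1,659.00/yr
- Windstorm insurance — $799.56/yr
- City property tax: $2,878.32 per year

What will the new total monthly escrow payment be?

$920.95

School district tax — $5,315.64/yr
Hazard insurance — $1,659.00/yr
Windstorm insurance — $799.56/yr
City property tax — $2,878.32/yr
Yearly total = $5,315.64 + $1,659.00 + $799.56 + $2,878.32 = $10,652.52
Monthly escrow = $10,652.52 ÷ 12 = $887.71
Shortage spread = $797.76 / 24 = $33.24/mo
Adjusted monthly = $887.71 + $33.24 = $920.95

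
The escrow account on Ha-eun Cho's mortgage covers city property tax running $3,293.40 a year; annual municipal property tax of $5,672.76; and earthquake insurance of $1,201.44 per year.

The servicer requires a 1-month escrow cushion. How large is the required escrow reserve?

$847.30

City property tax = $3,293.40 per year
Municipal property tax = $5,672.76 per year
Earthquake insurance = $1,201.44 per year
Yearly total = $10,167.60
Monthly = $10,167.60 ÷ 12 = $847.30
Required cushion = 1 × $847.30 = $847.30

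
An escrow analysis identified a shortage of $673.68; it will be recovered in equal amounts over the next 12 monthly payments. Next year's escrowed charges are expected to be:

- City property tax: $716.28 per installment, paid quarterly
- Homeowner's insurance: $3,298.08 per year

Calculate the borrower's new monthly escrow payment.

City property tax: $716.28 × 4 = $2,865.12 per year
Homeowner's insurance: $3,298.08 per year
Total annual escrow = $2,865.12 + $3,298.08 = $6,163.20
Monthly escrow = $6,163.20 / 12 = $513.60
Monthly shortage recovery: $673.68 ÷ 12 = $56.14
Adjusted monthly = $513.60 + $56.14 = $569.74

$569.74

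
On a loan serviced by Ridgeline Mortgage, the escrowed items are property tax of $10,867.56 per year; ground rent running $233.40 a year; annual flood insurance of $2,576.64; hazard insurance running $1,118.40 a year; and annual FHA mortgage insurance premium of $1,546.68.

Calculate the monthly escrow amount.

$1,361.89

Property tax: $10,867.56/yr
Ground rent: $233.40/yr
Flood insurance: $2,576.64/yr
Hazard insurance: $1,118.40/yr
FHA mortgage insurance premium: $1,546.68/yr
Yearly total = $10,867.56 + $233.40 + $2,576.64 + $1,118.40 + $1,546.68 = $16,342.68
Monthly = $16,342.68 ÷ 12 = $1,361.89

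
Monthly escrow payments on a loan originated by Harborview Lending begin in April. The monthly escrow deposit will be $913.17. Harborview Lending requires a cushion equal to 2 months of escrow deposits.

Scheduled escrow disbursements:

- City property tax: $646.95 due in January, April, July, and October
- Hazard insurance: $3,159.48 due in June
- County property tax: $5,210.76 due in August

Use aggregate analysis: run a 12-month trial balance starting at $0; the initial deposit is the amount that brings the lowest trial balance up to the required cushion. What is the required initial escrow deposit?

Cushion = 2 × $913.17 = $1,826.34
Trial balance (start $0, +$913.17 each month, − disbursements):
  Apr: +$913.17 − $646.95 → $266.22
  May: +$913.17 → $1,179.39
  Jun: +$913.17 − $3,159.48 → -$1,066.92
  Jul: +$913.17 − $646.95 → -$800.70
  Aug: +$913.17 − $5,210.76 → -$5,098.29
  Sep: +$913.17 → -$4,185.12
  Oct: +$913.17 − $646.95 → -$3,918.90
  Nov: +$913.17 → -$3,005.73
  Dec: +$913.17 → -$2,092.56
  Jan: +$913.17 − $646.95 → -$1,826.34
  Feb: +$913.17 → -$913.17
  Mar: +$913.17 → $0.00
Lowest trial balance = -$5,098.29 (Aug)
Initial deposit = cushion − low point = $1,826.34 − (-$5,098.29) = $6,924.63

$6,924.63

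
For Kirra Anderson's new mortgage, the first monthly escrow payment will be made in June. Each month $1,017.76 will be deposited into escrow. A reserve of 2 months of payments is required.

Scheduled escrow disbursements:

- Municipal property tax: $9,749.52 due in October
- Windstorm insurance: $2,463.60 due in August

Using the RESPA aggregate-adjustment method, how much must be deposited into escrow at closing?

$9,159.84

Cushion = 2 × $1,017.76 = $2,035.52
Trial balance (start $0, +$1,017.76 each month, − disbursements):
  Jun: +$1,017.76 → $1,017.76
  Jul: +$1,017.76 → $2,035.52
  Aug: +$1,017.76 − $2,463.60 → $589.68
  Sep: +$1,017.76 → $1,607.44
  Oct: +$1,017.76 − $9,749.52 → -$7,124.32
  Nov: +$1,017.76 → -$6,106.56
  Dec: +$1,017.76 → -$5,088.80
  Jan: +$1,017.76 → -$4,071.04
  Feb: +$1,017.76 → -$3,053.28
  Mar: +$1,017.76 → -$2,035.52
  Apr: +$1,017.76 → -$1,017.76
  May: +$1,017.76 → $0.00
Lowest trial balance = -$7,124.32 (Oct)
Initial deposit = cushion − low point = $2,035.52 − (-$7,124.32) = $9,159.84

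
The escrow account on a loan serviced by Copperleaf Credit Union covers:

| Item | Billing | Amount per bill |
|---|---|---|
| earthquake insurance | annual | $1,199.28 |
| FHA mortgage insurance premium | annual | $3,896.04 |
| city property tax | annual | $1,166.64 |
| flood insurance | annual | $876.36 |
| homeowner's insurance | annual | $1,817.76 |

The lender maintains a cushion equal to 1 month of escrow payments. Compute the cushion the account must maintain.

Earthquake insurance: $1,199.28 per year
FHA mortgage insurance premium: $3,896.04 per year
City property tax: $1,166.64 per year
Flood insurance: $876.36 per year
Homeowner's insurance: $1,817.76 per year
Yearly total = $8,956.08
Per month = $8,956.08 ÷ 12 = $746.34
Reserve = 1 × $746.34 = $746.34

$746.34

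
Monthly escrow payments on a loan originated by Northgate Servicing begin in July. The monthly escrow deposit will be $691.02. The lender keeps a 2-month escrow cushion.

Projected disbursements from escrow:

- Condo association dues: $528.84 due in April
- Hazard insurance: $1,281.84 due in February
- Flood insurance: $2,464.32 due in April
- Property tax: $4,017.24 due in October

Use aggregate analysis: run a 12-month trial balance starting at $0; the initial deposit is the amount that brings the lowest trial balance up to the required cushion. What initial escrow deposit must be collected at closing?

$2,764.08

Cushion = 2 × $691.02 = $1,382.04
Trial balance (start $0, +$691.02 each month, − disbursements):
  Jul: +$691.02 → $691.02
  Aug: +$691.02 → $1,382.04
  Sep: +$691.02 → $2,073.06
  Oct: +$691.02 − $4,017.24 → -$1,253.16
  Nov: +$691.02 → -$562.14
  Dec: +$691.02 → $128.88
  Jan: +$691.02 → $819.90
  Feb: +$691.02 − $1,281.84 → $229.08
  Mar: +$691.02 → $920.10
  Apr: +$691.02 − $2,993.16 → -$1,382.04
  May: +$691.02 → -$691.02
  Jun: +$691.02 → $0.00
Lowest trial balance = -$1,382.04 (Apr)
Initial deposit = cushion − low point = $1,382.04 − (-$1,382.04) = $2,764.08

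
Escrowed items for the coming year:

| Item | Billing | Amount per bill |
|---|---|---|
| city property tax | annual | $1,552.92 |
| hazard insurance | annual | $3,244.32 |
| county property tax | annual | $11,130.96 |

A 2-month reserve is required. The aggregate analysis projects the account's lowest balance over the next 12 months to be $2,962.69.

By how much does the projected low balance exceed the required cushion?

$307.99

City property tax — $1,552.92 per year
Hazard insurance — $3,244.32 per year
County property tax — $11,130.96 per year
Combined annual = $1,552.92 + $3,244.32 + $11,130.96 = $15,928.20
Monthly = $15,928.20 ÷ 12 = $1,327.35
Required cushion = 2 × $1,327.35 = $2,654.70
Surplus = $2,962.69 − $2,654.70 = $307.99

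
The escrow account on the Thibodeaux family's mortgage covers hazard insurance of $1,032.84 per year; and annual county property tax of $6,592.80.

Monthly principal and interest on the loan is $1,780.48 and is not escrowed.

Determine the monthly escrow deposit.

Hazard insurance = $1,032.84 annually
County property tax = $6,592.80 annually
Annual escrow total = $7,625.64
Monthly escrow = $7,625.64 ÷ 12 = $635.47

$635.47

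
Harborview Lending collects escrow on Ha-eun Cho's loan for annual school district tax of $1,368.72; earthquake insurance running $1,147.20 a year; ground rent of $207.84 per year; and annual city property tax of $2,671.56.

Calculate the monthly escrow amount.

School district tax = $1,368.72 per year
Earthquake insurance = $1,147.20 per year
Ground rent = $207.84 per year
City property tax = $2,671.56 per year
Total per year = $5,395.32
Per month = $5,395.32 ÷ 12 = $449.61

$449.61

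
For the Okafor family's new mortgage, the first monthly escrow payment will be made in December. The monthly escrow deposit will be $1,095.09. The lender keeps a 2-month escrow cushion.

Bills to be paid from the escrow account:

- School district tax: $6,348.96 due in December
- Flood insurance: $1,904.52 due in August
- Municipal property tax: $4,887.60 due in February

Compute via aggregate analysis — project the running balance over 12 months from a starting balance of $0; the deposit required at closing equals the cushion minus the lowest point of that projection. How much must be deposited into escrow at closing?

$10,141.47

Cushion = 2 × $1,095.09 = $2,190.18
Trial balance (start $0, +$1,095.09 each month, − disbursements):
  Dec: +$1,095.09 − $6,348.96 → -$5,253.87
  Jan: +$1,095.09 → -$4,158.78
  Feb: +$1,095.09 − $4,887.60 → -$7,951.29
  Mar: +$1,095.09 → -$6,856.20
  Apr: +$1,095.09 → -$5,761.11
  May: +$1,095.09 → -$4,666.02
  Jun: +$1,095.09 → -$3,570.93
  Jul: +$1,095.09 → -$2,475.84
  Aug: +$1,095.09 − $1,904.52 → -$3,285.27
  Sep: +$1,095.09 → -$2,190.18
  Oct: +$1,095.09 → -$1,095.09
  Nov: +$1,095.09 → $0.00
Lowest trial balance = -$7,951.29 (Feb)
Initial deposit = cushion − low point = $2,190.18 − (-$7,951.29) = $10,141.47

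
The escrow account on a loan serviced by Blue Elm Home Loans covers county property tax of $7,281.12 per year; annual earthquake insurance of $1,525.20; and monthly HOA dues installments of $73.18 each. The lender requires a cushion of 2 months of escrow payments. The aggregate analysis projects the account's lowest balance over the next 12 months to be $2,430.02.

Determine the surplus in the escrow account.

$815.94

County property tax — $7,281.12/yr
Earthquake insurance — $1,525.20/yr
HOA dues — $73.18 × 12 = $878.16/yr
Annual escrow total = $9,684.48
Monthly escrow = $9,684.48 / 12 = $807.04
Required reserve = 2 × $807.04 = $1,614.08
Surplus = $2,430.02 − $1,614.08 = $815.94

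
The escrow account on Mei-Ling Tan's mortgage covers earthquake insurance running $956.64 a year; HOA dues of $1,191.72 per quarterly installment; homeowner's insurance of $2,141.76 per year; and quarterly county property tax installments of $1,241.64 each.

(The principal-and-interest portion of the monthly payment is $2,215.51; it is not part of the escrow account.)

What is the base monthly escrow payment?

Earthquake insurance = $956.64
HOA dues = $1,191.72 × 4 = $4,766.88
Homeowner's insurance = $2,141.76
County property tax = $1,241.64 × 4 = $4,966.56
Annual escrow total = $956.64 + $4,766.88 + $2,141.76 + $4,966.56 = $12,831.84
Monthly escrow = $12,831.84 / 12 = $1,069.32

$1,069.32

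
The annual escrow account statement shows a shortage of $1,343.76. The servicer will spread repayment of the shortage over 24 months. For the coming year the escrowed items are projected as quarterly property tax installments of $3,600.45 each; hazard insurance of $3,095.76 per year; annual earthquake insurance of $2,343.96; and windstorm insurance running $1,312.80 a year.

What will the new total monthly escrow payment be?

$1,818.85

Property tax = $3,600.45 × 4 = $14,401.80 annually
Hazard insurance = $3,095.76 annually
Earthquake insurance = $2,343.96 annually
Windstorm insurance = $1,312.80 annually
Combined annual = $14,401.80 + $3,095.76 + $2,343.96 + $1,312.80 = $21,154.32
Monthly = $21,154.32 ÷ 12 = $1,762.86
Shortage per month = $1,343.76 ÷ 24 = $55.99
New monthly escrow = $1,762.86 + $55.99 = $1,818.85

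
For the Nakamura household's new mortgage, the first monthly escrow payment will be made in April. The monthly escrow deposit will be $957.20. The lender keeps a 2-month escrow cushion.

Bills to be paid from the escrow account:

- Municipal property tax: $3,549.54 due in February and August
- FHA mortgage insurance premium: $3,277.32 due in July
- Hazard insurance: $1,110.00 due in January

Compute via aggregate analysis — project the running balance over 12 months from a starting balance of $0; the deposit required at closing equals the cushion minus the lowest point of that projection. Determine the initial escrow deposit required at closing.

Cushion = 2 × $957.20 = $1,914.40
Trial balance (start $0, +$957.20 each month, − disbursements):
  Apr: +$957.20 → $957.20
  May: +$957.20 → $1,914.40
  Jun: +$957.20 → $2,871.60
  Jul: +$957.20 − $3,277.32 → $551.48
  Aug: +$957.20 − $3,549.54 → -$2,040.86
  Sep: +$957.20 → -$1,083.66
  Oct: +$957.20 → -$126.46
  Nov: +$957.20 → $830.74
  Dec: +$957.20 → $1,787.94
  Jan: +$957.20 − $1,110.00 → $1,635.14
  Feb: +$957.20 − $3,549.54 → -$957.20
  Mar: +$957.20 → $0.00
Lowest trial balance = -$2,040.86 (Aug)
Initial deposit = cushion − low point = $1,914.40 − (-$2,040.86) = $3,955.26

$3,955.26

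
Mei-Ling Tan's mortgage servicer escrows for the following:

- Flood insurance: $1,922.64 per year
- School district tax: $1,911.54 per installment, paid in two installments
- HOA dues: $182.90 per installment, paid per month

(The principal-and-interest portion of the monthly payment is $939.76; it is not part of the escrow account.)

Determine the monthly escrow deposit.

Flood insurance = $1,922.64/yr
School district tax = $1,911.54 × 2 = $3,823.08/yr
HOA dues = $182.90 × 12 = $2,194.80/yr
Annual escrow total = $1,922.64 + $3,823.08 + $2,194.80 = $7,940.52
Per month = $7,940.52 / 12 = $661.71

$661.71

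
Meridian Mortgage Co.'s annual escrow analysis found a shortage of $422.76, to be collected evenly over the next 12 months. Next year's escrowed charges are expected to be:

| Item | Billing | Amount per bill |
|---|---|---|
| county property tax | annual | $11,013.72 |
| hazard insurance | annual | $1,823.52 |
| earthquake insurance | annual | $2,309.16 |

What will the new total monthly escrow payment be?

County property tax = $11,013.72 annually
Hazard insurance = $1,823.52 annually
Earthquake insurance = $2,309.16 annually
Combined annual = $15,146.40
Monthly escrow = $15,146.40 / 12 = $1,262.20
Monthly shortage recovery: $422.76 / 12 = $35.23
New monthly escrow = $1,262.20 + $35.23 = $1,297.43

$1,297.43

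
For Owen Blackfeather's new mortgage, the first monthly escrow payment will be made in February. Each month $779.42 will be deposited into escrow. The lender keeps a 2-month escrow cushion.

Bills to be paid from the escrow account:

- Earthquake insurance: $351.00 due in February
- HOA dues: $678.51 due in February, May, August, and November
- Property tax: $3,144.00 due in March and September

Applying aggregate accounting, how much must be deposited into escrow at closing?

Cushion = 2 × $779.42 = $1,558.84
Trial balance (start $0, +$779.42 each month, − disbursements):
  Feb: +$779.42 − $1,029.51 → -$250.09
  Mar: +$779.42 − $3,144.00 → -$2,614.67
  Apr: +$779.42 → -$1,835.25
  May: +$779.42 − $678.51 → -$1,734.34
  Jun: +$779.42 → -$954.92
  Jul: +$779.42 → -$175.50
  Aug: +$779.42 − $678.51 → -$74.59
  Sep: +$779.42 − $3,144.00 → -$2,439.17
  Oct: +$779.42 → -$1,659.75
  Nov: +$779.42 − $678.51 → -$1,558.84
  Dec: +$779.42 → -$779.42
  Jan: +$779.42 → $0.00
Lowest trial balance = -$2,614.67 (Mar)
Initial deposit = cushion − low point = $1,558.84 − (-$2,614.67) = $4,173.51

$4,173.51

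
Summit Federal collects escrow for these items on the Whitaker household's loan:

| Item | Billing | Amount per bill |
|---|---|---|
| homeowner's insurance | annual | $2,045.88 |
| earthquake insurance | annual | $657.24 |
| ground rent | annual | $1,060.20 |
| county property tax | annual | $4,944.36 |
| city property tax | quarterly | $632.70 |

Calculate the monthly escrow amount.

Homeowner's insurance = $2,045.88 per year
Earthquake insurance = $657.24 per year
Ground rent = $1,060.20 per year
County property tax = $4,944.36 per year
City property tax = $632.70 × 4 = $2,530.80 per year
Yearly total = $2,045.88 + $657.24 + $1,060.20 + $4,944.36 + $2,530.80 = $11,238.48
Monthly escrow = $11,238.48 ÷ 12 = $936.54

$936.54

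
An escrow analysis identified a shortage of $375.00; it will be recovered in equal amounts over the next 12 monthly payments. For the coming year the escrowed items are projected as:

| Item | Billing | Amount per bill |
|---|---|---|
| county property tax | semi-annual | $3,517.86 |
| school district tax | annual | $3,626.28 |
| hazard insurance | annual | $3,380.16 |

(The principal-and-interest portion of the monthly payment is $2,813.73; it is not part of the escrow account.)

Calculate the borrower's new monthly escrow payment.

$1,201.43

County property tax: $3,517.86 × 2 = $7,035.72/yr
School district tax: $3,626.28/yr
Hazard insurance: $3,380.16/yr
Total per year = $7,035.72 + $3,626.28 + $3,380.16 = $14,042.16
Base monthly escrow = $14,042.16 / 12 = $1,170.18
Shortage spread = $375.00 / 12 = $31.25/mo
New monthly escrow = $1,170.18 + $31.25 = $1,201.43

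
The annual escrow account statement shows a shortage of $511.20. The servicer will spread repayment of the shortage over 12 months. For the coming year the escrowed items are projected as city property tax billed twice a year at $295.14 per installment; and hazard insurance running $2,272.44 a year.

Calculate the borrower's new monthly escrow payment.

$281.16

City property tax — $295.14 × 2 = $590.28 annually
Hazard insurance — $2,272.44 annually
Annual escrow total = $2,862.72
Per month = $2,862.72 / 12 = $238.56
Shortage spread = $511.20 / 12 = $42.60/mo
Adjusted monthly = $238.56 + $42.60 = $281.16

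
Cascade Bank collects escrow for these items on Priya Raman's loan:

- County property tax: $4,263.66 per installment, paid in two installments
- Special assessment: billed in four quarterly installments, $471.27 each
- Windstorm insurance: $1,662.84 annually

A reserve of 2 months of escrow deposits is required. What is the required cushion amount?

County property tax: $4,263.66 × 2 = $8,527.32
Special assessment: $471.27 × 4 = $1,885.08
Windstorm insurance: $1,662.84
Annual escrow total = $12,075.24
Monthly = $12,075.24 ÷ 12 = $1,006.27
Required cushion = 2 × $1,006.27 = $2,012.54

$2,012.54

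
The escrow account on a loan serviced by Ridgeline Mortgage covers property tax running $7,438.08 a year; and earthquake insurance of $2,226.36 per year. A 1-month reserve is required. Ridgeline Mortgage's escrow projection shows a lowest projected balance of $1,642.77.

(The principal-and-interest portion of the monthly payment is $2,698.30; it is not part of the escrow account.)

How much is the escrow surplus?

$837.40

Property tax: $7,438.08 annually
Earthquake insurance: $2,226.36 annually
Annual escrow total = $7,438.08 + $2,226.36 = $9,664.44
Monthly = $9,664.44 ÷ 12 = $805.37
Required reserve = 1 × $805.37 = $805.37
Excess over cushion: $1,642.77 − $805.37 = $837.40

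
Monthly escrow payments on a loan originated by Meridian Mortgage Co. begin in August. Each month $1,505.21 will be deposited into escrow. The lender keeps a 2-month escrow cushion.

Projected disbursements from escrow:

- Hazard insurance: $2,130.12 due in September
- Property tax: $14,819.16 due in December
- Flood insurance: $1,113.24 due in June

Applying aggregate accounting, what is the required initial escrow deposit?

$12,433.65

Cushion = 2 × $1,505.21 = $3,010.42
Trial balance (start $0, +$1,505.21 each month, − disbursements):
  Aug: +$1,505.21 → $1,505.21
  Sep: +$1,505.21 − $2,130.12 → $880.30
  Oct: +$1,505.21 → $2,385.51
  Nov: +$1,505.21 → $3,890.72
  Dec: +$1,505.21 − $14,819.16 → -$9,423.23
  Jan: +$1,505.21 → -$7,918.02
  Feb: +$1,505.21 → -$6,412.81
  Mar: +$1,505.21 → -$4,907.60
  Apr: +$1,505.21 → -$3,402.39
  May: +$1,505.21 → -$1,897.18
  Jun: +$1,505.21 − $1,113.24 → -$1,505.21
  Jul: +$1,505.21 → $0.00
Lowest trial balance = -$9,423.23 (Dec)
Initial deposit = cushion − low point = $3,010.42 − (-$9,423.23) = $12,433.65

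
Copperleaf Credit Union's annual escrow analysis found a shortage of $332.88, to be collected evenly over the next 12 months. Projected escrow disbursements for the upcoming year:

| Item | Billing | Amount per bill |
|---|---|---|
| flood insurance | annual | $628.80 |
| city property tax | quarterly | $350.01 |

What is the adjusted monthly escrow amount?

Flood insurance: $628.80
City property tax: $350.01 × 4 = $1,400.04
Annual escrow total = $2,028.84
Monthly = $2,028.84 / 12 = $169.07
Monthly shortage recovery: $332.88 ÷ 12 = $27.74
New monthly escrow = $169.07 + $27.74 = $196.81

$196.81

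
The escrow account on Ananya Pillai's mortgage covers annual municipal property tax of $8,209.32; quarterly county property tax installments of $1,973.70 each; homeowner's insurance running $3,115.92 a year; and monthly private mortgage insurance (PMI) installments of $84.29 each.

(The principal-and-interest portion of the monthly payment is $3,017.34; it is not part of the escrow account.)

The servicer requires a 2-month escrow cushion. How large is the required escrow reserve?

Municipal property tax: $8,209.32/yr
County property tax: $1,973.70 × 4 = $7,894.80/yr
Homeowner's insurance: $3,115.92/yr
Private mortgage insurance (PMI): $84.29 × 12 = $1,011.48/yr
Annual escrow total = $8,209.32 + $7,894.80 + $3,115.92 + $1,011.48 = $20,231.52
Per month = $20,231.52 / 12 = $1,685.96
Required cushion = 2 × $1,685.96 = $3,371.92

$3,371.92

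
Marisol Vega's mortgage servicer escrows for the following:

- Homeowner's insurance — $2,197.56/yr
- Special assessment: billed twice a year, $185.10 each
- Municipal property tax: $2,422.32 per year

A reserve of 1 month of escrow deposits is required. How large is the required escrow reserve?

Homeowner's insurance — $2,197.56 per year
Special assessment — $185.10 × 2 = $370.20 per year
Municipal property tax — $2,422.32 per year
Combined annual = $2,197.56 + $370.20 + $2,422.32 = $4,990.08
Base monthly escrow = $4,990.08 ÷ 12 = $415.84
Cushion = 1 × $415.84 = $415.84

$415.84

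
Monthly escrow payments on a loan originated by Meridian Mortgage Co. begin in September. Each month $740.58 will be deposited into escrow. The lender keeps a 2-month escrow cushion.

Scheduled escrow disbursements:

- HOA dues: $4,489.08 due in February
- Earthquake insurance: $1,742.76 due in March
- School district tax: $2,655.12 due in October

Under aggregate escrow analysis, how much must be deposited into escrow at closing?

$5,184.06

Cushion = 2 × $740.58 = $1,481.16
Trial balance (start $0, +$740.58 each month, − disbursements):
  Sep: +$740.58 → $740.58
  Oct: +$740.58 − $2,655.12 → -$1,173.96
  Nov: +$740.58 → -$433.38
  Dec: +$740.58 → $307.20
  Jan: +$740.58 → $1,047.78
  Feb: +$740.58 − $4,489.08 → -$2,700.72
  Mar: +$740.58 − $1,742.76 → -$3,702.90
  Apr: +$740.58 → -$2,962.32
  May: +$740.58 → -$2,221.74
  Jun: +$740.58 → -$1,481.16
  Jul: +$740.58 → -$740.58
  Aug: +$740.58 → $0.00
Lowest trial balance = -$3,702.90 (Mar)
Initial deposit = cushion − low point = $1,481.16 − (-$3,702.90) = $5,184.06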